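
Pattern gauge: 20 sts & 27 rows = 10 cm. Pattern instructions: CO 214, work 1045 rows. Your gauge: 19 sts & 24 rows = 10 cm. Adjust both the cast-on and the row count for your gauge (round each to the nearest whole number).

Stitches: 214 × 19/20 = 203.30 → 203.
Rows: 1045 × 24/27 = 928.89 → 929.

Cast on 203 stitches; work 929 rows.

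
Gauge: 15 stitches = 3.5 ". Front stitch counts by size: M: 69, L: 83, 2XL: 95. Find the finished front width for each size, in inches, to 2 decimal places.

M 16.10 inches; L 19.37 inches; 2XL 22.17 inches.

15/3.5 = 4.286 sts per in.
M: 69 / 4.286 = 16.100 → 16.10 in.
L: 83 / 4.286 = 19.367 → 19.37 in.
2XL: 95 / 4.286 = 22.167 → 22.17 in.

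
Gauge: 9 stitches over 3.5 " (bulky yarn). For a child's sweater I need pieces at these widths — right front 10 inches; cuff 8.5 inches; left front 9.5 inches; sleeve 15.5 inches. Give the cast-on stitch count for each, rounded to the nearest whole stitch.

Rate = 9/3.5 = 2.571 sts per in.
right front: 10 × 2.571 = 25.71 → 26.
cuff: 8.5 × 2.571 = 21.86 → 22.
left front: 9.5 × 2.571 = 24.43 → 24.
sleeve: 15.5 × 2.571 = 39.86 → 40.

right front 26; cuff 22; left front 24; sleeve 40.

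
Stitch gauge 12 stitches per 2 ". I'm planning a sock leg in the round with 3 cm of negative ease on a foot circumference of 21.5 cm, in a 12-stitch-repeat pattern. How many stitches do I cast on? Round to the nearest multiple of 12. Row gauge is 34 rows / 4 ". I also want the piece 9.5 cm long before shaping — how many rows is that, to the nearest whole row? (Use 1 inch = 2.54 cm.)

Finished = 21.5 − 3 = 18.5 cm.
18.5 cm × 1/2.54 = 7.28 inches.
12/2 = 6 sts per in; 7.28 × 6 = 43.70 sts.
Nearest multiple of 12 → 48.
9.5 cm = 3.74 inches; × 8.5 = 31.79 → 32 rows.

Cast on 48 stitches; work 32 rows.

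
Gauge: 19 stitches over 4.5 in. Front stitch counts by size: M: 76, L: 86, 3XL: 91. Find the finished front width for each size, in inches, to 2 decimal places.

M 18.00 inches; L 20.37 inches; 3XL 21.55 inches.

19/4.5 = 4.222 sts per in.
M: 76 / 4.222 = 18.000 → 18.00 in.
L: 86 / 4.222 = 20.368 → 20.37 in.
3XL: 91 / 4.222 = 21.553 → 21.55 in.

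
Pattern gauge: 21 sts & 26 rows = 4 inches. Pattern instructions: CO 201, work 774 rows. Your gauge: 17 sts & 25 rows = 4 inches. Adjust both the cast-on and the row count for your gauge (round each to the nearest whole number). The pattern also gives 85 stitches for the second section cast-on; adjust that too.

Stitches: 201 × 17/21 = 162.71 → 163.
Rows: 774 × 25/26 = 744.23 → 744.
second section cast-on: 85 × 17/21 = 68.81 → 69.

Cast on 163 stitches; work 744 rows; second section cast-on 69 stitches.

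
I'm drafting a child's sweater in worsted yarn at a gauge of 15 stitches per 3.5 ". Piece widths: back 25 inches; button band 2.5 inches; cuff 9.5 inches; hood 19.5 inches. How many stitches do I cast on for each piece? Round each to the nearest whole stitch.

Rate = 15/3.5 = 4.286 sts per in.
back: 25 × 4.286 = 107.14 → 107.
button band: 2.5 × 4.286 = 10.71 → 11.
cuff: 9.5 × 4.286 = 40.71 → 41.
hood: 19.5 × 4.286 = 83.57 → 84.

back 107; button band 11; cuff 41; hood 84.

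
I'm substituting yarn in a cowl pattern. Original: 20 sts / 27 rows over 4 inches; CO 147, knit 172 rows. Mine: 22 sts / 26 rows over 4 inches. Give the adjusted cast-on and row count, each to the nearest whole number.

Cast on 162 stitches; work 166 rows.

Stitches: 147 × 22/20 = 161.70 → 162.
Rows: 172 × 26/27 = 165.63 → 166.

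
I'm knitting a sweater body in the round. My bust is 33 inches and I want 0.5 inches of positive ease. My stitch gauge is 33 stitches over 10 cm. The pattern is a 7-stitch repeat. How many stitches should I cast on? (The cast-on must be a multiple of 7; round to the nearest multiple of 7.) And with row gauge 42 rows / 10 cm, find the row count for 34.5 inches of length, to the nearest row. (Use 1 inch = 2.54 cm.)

Finished = 33 + 0.5 = 33.5 inches.
33.5 inches × 2.54 = 85.09 cm.
33/10 = 3.3 sts per cm; 85.09 × 3.3 = 280.80 sts.
Nearest multiple of 7 → 280.
34.5 inches = 87.63 cm; × 4.2 = 368.05 → 368 rows.

Cast on 280 stitches; work 368 rows.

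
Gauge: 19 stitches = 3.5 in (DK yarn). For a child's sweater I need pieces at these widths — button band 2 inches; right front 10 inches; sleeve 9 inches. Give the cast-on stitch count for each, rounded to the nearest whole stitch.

button band 11; right front 54; sleeve 49.

Rate = 19/3.5 = 5.429 sts per in.
button band: 2 × 5.429 = 10.86 → 11.
right front: 10 × 5.429 = 54.29 → 54.
sleeve: 9 × 5.429 = 48.86 → 49.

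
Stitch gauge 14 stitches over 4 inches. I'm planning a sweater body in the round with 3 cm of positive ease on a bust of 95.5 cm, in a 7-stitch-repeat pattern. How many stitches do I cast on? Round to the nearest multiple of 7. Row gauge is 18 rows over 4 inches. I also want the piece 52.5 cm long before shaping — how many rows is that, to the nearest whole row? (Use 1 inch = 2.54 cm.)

Cast on 133 stitches; work 93 rows.

Finished = 95.5 + 3 = 98.5 cm.
98.5 cm × 1/2.54 = 38.78 inches.
14/4 = 3.5 sts per in; 38.78 × 3.5 = 135.73 sts.
Nearest multiple of 7 → 133.
52.5 cm = 20.67 inches; × 4.5 = 93.01 → 93 rows.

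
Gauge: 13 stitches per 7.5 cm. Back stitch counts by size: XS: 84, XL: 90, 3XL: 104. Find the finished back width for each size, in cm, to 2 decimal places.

XS 48.46 cm; XL 51.92 cm; 3XL 60.00 cm.

13/7.5 = 1.733 sts per cm.
XS: 84 / 1.733 = 48.462 → 48.46 cm.
XL: 90 / 1.733 = 51.923 → 51.92 cm.
3XL: 104 / 1.733 = 60.000 → 60.00 cm.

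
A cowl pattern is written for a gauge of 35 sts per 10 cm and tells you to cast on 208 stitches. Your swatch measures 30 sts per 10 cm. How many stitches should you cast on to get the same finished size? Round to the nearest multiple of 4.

180 stitches.

Scale factor = 30 / 35 = 0.857.
208 × 30 / 35 = 178.29 sts.
→ 180 sts.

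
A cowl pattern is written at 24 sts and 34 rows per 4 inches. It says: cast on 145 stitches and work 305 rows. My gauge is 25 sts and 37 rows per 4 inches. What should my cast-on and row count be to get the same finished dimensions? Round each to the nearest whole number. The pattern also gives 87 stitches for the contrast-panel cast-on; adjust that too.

Cast on 151 stitches; work 332 rows; contrast-panel cast-on 91 stitches.

Stitches: 145 × 25/24 = 151.04 → 151.
Rows: 305 × 37/34 = 331.91 → 332.
contrast-panel cast-on: 87 × 25/24 = 90.62 → 91.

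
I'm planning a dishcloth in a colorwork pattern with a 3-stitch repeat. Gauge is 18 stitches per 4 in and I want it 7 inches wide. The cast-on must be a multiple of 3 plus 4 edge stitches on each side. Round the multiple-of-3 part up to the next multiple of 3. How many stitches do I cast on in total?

18 / 4 = 4.5 sts per inch.
7 × 4.5 = 31.50 sts.
Less 8 edge sts → 23.50 for the repeat.
Next multiple of 3: 24.
Add back 8 edge sts → 32.

Cast on 32 stitches.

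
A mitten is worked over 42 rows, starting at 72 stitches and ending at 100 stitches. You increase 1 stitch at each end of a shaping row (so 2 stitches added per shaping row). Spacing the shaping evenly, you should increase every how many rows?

Increase every 3rd row.

Stitches to add: |100 − 72| = 28.
Shaping rows needed: 28 / 2 = 14.
42 rows / 14 = every 3 rows.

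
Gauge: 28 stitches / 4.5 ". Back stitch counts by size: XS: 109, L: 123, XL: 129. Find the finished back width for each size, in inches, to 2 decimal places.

28/4.5 = 6.222 sts per in.
XS: 109 / 6.222 = 17.518 → 17.52 in.
L: 123 / 6.222 = 19.768 → 19.77 in.
XL: 129 / 6.222 = 20.732 → 20.73 in.

XS 17.52 inches; L 19.77 inches; XL 20.73 inches.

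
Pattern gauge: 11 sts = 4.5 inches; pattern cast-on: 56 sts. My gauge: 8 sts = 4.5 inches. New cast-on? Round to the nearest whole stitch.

Cast on 41 stitches.

Scale factor = 8 / 11 = 0.727.
56 × 8 / 11 = 40.73 sts.
→ 41 sts.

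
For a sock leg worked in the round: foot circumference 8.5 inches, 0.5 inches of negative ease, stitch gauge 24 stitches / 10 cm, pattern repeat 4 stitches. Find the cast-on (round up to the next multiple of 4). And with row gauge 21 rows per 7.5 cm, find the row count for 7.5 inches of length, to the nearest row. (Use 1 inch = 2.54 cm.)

Cast on 52 stitches; work 53 rows.

Finished = 8.5 − 0.5 = 8 inches.
8 inches × 2.54 = 20.32 cm.
24/10 = 2.4 sts per cm; 20.32 × 2.4 = 48.77 sts.
Next multiple of 4 → 52.
7.5 inches = 19.05 cm; × 2.8 = 53.34 → 53 rows.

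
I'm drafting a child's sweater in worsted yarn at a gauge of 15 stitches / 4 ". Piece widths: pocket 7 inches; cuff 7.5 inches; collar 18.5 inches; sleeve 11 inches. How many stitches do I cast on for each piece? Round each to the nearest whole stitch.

Rate = 15/4 = 3.75 sts per in.
pocket: 7 × 3.75 = 26.25 → 26.
cuff: 7.5 × 3.75 = 28.12 → 28.
collar: 18.5 × 3.75 = 69.38 → 69.
sleeve: 11 × 3.75 = 41.25 → 41.

pocket 26; cuff 28; collar 69; sleeve 41.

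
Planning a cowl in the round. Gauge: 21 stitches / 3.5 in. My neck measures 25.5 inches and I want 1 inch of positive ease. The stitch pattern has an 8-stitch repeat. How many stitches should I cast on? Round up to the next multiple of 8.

Cast on 160 stitches.

Finished = 25.5 + 1 = 26.5 inches.
21 / 3.5 = 6 sts/in.
26.5 × 6 = 159.00 sts.
Next multiple of 8: 160.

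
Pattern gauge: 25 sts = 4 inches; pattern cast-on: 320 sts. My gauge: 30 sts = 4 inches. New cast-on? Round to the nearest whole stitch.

Scale factor = 30 / 25 = 1.200.
320 × 30 / 25 = 384.00 sts.

Cast on 384 stitches.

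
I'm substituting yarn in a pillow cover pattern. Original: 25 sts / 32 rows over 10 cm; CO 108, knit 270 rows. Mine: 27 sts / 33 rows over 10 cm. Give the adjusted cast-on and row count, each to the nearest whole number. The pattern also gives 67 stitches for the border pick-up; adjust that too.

Stitches: 108 × 27/25 = 116.64 → 117.
Rows: 270 × 33/32 = 278.44 → 278.
border pick-up: 67 × 27/25 = 72.36 → 72.

Cast on 117 stitches; work 278 rows; border pick-up 72 stitches.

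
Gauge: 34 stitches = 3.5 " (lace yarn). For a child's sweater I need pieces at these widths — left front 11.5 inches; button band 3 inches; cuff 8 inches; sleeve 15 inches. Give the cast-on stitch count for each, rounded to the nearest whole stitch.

Rate = 34/3.5 = 9.714 sts per in.
left front: 11.5 × 9.714 = 111.71 → 112.
button band: 3 × 9.714 = 29.14 → 29.
cuff: 8 × 9.714 = 77.71 → 78.
sleeve: 15 × 9.714 = 145.71 → 146.

left front 112; button band 29; cuff 78; sleeve 146.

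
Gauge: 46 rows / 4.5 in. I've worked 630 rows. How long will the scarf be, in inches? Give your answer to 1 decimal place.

61.6 inches.

46 rows / 4.5 inch = 10.222 rows per inch.
630 / 10.222 = 61.63 inches.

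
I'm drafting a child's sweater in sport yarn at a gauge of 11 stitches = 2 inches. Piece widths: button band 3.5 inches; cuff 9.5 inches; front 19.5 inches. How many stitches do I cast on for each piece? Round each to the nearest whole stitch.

Rate = 11/2 = 5.5 sts per in.
button band: 3.5 × 5.5 = 19.25 → 19.
cuff: 9.5 × 5.5 = 52.25 → 52.
front: 19.5 × 5.5 = 107.25 → 107.

button band 19; cuff 52; front 107.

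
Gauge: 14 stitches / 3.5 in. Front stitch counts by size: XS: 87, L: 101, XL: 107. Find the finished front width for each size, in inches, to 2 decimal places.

14/3.5 = 4 sts per in.
XS: 87 / 4 = 21.750 → 21.75 in.
L: 101 / 4 = 25.250 → 25.25 in.
XL: 107 / 4 = 26.750 → 26.75 in.

XS 21.75 inches; L 25.25 inches; XL 26.75 inches.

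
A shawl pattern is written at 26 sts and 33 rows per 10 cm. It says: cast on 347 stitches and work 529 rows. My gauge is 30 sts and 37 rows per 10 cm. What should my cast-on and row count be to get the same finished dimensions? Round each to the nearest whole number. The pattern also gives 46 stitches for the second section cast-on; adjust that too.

Cast on 400 stitches; work 593 rows; second section cast-on 53 stitches.

Stitches: 347 × 30/26 = 400.38 → 400.
Rows: 529 × 37/33 = 593.12 → 593.
second section cast-on: 46 × 30/26 = 53.08 → 53.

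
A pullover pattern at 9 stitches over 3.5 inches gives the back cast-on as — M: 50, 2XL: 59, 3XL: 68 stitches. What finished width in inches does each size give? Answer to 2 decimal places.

M 19.44 inches; 2XL 22.94 inches; 3XL 26.44 inches.

9/3.5 = 2.571 sts per in.
M: 50 / 2.571 = 19.444 → 19.44 in.
2XL: 59 / 2.571 = 22.944 → 22.94 in.
3XL: 68 / 2.571 = 26.444 → 26.44 in.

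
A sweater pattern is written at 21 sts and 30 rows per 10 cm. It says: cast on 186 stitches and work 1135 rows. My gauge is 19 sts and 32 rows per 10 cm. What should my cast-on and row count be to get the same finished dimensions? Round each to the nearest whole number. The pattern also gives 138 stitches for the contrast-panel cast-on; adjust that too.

Cast on 168 stitches; work 1211 rows; contrast-panel cast-on 125 stitches.

Stitches: 186 × 19/21 = 168.29 → 168.
Rows: 1135 × 32/30 = 1210.67 → 1211.
contrast-panel cast-on: 138 × 19/21 = 124.86 → 125.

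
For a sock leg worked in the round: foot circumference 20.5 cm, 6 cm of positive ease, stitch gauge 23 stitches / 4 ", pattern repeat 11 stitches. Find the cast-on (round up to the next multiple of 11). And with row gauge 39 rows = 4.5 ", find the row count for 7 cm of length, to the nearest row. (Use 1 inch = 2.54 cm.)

Finished = 20.5 + 6 = 26.5 cm.
26.5 cm × 1/2.54 = 10.43 inches.
23/4 = 5.75 sts per in; 10.43 × 5.75 = 59.99 sts.
Next multiple of 11 → 66.
7 cm = 2.76 inches; × 8.667 = 23.88 → 24 rows.

Cast on 66 stitches; work 24 rows.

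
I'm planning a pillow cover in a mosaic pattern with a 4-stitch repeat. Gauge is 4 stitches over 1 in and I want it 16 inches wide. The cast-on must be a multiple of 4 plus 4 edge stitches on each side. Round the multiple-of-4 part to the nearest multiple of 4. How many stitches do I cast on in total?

4 / 1 = 4 sts per inch.
16 × 4 = 64.00 sts.
Less 8 edge sts → 56.00 for the repeat.
Nearest multiple of 4: 56.
Add back 8 edge sts → 64.

Cast on 64 stitches.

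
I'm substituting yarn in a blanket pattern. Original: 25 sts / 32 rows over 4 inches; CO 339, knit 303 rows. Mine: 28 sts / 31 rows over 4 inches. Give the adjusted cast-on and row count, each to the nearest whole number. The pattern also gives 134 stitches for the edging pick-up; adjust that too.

Stitches: 339 × 28/25 = 379.68 → 380.
Rows: 303 × 31/32 = 293.53 → 294.
edging pick-up: 134 × 28/25 = 150.08 → 150.

Cast on 380 stitches; work 294 rows; edging pick-up 150 stitches.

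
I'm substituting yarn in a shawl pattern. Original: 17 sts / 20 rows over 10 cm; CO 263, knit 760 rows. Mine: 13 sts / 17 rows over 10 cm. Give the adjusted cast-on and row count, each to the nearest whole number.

Cast on 201 stitches; work 646 rows.

Stitches: 263 × 13/17 = 201.12 → 201.
Rows: 760 × 17/20 = 646.00 → 646.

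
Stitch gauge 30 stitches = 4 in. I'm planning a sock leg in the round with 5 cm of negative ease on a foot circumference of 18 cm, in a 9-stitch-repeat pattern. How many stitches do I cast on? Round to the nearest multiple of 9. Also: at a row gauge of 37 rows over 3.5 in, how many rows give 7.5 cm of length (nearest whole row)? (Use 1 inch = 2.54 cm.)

Finished = 18 − 5 = 13 cm.
13 cm × 1/2.54 = 5.12 inches.
30/4 = 7.5 sts per in; 5.12 × 7.5 = 38.39 sts.
Nearest multiple of 9 → 36.
7.5 cm = 2.95 inches; × 10.571 = 31.21 → 31 rows.

Cast on 36 stitches; work 31 rows.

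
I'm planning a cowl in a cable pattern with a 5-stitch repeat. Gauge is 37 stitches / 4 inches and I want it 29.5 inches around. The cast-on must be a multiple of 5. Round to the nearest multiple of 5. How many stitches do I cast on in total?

37 / 4 = 9.25 sts per inch.
29.5 × 9.25 = 272.88 sts.
Nearest multiple of 5: 275.

CO 275 sts.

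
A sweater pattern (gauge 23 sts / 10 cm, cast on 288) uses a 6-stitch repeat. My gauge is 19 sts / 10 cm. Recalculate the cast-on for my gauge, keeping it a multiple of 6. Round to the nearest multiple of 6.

288 × 19 / 23 = 237.91.
Nearest multiple of 6: 240.

CO 240 sts.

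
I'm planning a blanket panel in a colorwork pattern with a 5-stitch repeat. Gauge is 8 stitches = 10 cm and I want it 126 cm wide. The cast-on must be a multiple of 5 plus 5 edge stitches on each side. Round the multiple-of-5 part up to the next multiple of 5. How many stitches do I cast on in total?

8 / 10 = 0.8 sts per cm.
126 × 0.8 = 100.80 sts.
Less 10 edge sts → 90.80 for the repeat.
Next multiple of 5: 95.
Add back 10 edge sts → 105.

CO 105 sts.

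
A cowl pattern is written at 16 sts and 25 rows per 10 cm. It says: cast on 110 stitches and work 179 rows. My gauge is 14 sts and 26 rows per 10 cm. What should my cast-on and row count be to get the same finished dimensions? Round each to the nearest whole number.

Cast on 96 stitches; work 186 rows.

Stitches: 110 × 14/16 = 96.25 → 96.
Rows: 179 × 26/25 = 186.16 → 186.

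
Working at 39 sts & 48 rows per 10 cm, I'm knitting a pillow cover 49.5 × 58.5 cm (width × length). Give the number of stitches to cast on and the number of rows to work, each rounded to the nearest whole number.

Stitch gauge = 39/10 = 3.9 sts/cm; 49.5 × 3.9 = 193.05 → 193 sts.
Row gauge = 48/10 = 4.8 rows/cm; 58.5 × 4.8 = 280.80 → 281 rows.

Cast on 193 stitches and work 281 rows.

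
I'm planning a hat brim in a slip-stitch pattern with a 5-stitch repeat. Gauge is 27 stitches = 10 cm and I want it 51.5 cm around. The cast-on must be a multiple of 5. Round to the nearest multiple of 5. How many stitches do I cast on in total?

CO 140 sts.

27 / 10 = 2.7 sts per cm.
51.5 × 2.7 = 139.05 sts.
Nearest multiple of 5: 140.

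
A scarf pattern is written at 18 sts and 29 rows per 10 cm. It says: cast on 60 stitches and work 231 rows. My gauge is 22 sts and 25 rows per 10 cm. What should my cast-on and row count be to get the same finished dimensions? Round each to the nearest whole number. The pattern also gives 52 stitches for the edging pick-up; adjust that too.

Cast on 73 stitches; work 199 rows; edging pick-up 64 stitches.

Stitches: 60 × 22/18 = 73.33 → 73.
Rows: 231 × 25/29 = 199.14 → 199.
edging pick-up: 52 × 22/18 = 63.56 → 64.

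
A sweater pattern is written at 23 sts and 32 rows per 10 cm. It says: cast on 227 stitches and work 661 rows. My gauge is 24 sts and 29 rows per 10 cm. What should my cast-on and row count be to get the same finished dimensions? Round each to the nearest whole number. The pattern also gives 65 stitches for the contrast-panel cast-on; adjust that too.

Stitches: 227 × 24/23 = 236.87 → 237.
Rows: 661 × 29/32 = 599.03 → 599.
contrast-panel cast-on: 65 × 24/23 = 67.83 → 68.

Cast on 237 stitches; work 599 rows; contrast-panel cast-on 68 stitches.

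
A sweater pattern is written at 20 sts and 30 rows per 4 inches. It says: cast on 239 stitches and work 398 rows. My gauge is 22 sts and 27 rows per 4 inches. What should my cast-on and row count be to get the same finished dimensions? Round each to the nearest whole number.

Cast on 263 stitches; work 358 rows.

Stitches: 239 × 22/20 = 262.90 → 263.
Rows: 398 × 27/30 = 358.20 → 358.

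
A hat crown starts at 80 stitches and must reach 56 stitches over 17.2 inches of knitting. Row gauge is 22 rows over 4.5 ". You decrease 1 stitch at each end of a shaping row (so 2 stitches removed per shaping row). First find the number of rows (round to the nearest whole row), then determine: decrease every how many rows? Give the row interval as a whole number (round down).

Rows = 17.2 × 4.889 = 84.1 → 84 rows.
Stitches to remove: 24 → 12 shaping rows (at 2 st each).
84 / 12 = 7.00 → every 7 rows.

Decrease every 7th row.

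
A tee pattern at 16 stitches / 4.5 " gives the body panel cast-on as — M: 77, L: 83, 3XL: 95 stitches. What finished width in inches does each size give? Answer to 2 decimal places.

M 21.66 inches; L 23.34 inches; 3XL 26.72 inches.

16/4.5 = 3.556 sts per in.
M: 77 / 3.556 = 21.656 → 21.66 in.
L: 83 / 3.556 = 23.344 → 23.34 in.
3XL: 95 / 3.556 = 26.719 → 26.72 in.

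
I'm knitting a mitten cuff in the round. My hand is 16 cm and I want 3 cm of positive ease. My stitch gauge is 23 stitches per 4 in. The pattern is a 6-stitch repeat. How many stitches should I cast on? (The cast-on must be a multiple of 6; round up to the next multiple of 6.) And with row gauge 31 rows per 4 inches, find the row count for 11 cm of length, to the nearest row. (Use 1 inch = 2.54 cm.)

Finished = 16 + 3 = 19 cm.
19 cm × 1/2.54 = 7.48 inches.
23/4 = 5.75 sts per in; 7.48 × 5.75 = 43.01 sts.
Next multiple of 6 → 48.
11 cm = 4.33 inches; × 7.75 = 33.56 → 34 rows.

Cast on 48 stitches; work 34 rows.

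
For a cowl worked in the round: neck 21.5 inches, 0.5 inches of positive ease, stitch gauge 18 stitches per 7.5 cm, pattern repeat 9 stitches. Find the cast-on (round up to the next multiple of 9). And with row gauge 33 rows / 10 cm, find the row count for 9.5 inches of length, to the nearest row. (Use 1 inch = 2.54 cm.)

Cast on 135 stitches; work 80 rows.

Finished = 21.5 + 0.5 = 22 inches.
22 inches × 2.54 = 55.88 cm.
18/7.5 = 2.4 sts per cm; 55.88 × 2.4 = 134.11 sts.
Next multiple of 9 → 135.
9.5 inches = 24.13 cm; × 3.3 = 79.63 → 80 rows.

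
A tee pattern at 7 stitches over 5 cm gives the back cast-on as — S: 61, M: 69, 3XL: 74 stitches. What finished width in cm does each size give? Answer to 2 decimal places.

7/5 = 1.4 sts per cm.
S: 61 / 1.4 = 43.571 → 43.57 cm.
M: 69 / 1.4 = 49.286 → 49.29 cm.
3XL: 74 / 1.4 = 52.857 → 52.86 cm.

S 43.57 cm; M 49.29 cm; 3XL 52.86 cm.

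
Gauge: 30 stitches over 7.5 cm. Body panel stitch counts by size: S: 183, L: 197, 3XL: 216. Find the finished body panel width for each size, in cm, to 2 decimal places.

S 45.75 cm; L 49.25 cm; 3XL 54.00 cm.

30/7.5 = 4 sts per cm.
S: 183 / 4 = 45.750 → 45.75 cm.
L: 197 / 4 = 49.250 → 49.25 cm.
3XL: 216 / 4 = 54.000 → 54.00 cm.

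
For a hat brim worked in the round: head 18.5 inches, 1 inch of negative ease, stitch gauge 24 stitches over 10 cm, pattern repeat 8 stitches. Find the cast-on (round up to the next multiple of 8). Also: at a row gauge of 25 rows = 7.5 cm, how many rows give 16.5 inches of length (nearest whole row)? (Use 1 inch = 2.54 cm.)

Cast on 112 stitches; work 140 rows.

Finished = 18.5 − 1 = 17.5 inches.
17.5 inches × 2.54 = 44.45 cm.
24/10 = 2.4 sts per cm; 44.45 × 2.4 = 106.68 sts.
Next multiple of 8 → 112.
16.5 inches = 41.91 cm; × 3.333 = 139.70 → 140 rows.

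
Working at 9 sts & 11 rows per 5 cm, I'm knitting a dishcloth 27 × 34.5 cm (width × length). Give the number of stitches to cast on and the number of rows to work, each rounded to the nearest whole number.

Cast on 49 stitches and work 76 rows.

Stitch gauge = 9/5 = 1.8 sts/cm; 27 × 1.8 = 48.60 → 49 sts.
Row gauge = 11/5 = 2.2 rows/cm; 34.5 × 2.2 = 75.90 → 76 rows.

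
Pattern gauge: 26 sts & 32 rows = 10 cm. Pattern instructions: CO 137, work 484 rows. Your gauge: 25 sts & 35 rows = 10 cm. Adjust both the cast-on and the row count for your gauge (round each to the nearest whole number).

Cast on 132 stitches; work 529 rows.

Stitches: 137 × 25/26 = 131.73 → 132.
Rows: 484 × 35/32 = 529.38 → 529.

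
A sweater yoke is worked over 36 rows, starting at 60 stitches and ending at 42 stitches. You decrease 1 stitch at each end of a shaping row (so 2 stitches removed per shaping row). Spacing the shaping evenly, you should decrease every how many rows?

Stitches to remove: |42 − 60| = 18.
Shaping rows needed: 18 / 2 = 9.
36 rows / 9 = every 4 rows.

Decrease every 4th row.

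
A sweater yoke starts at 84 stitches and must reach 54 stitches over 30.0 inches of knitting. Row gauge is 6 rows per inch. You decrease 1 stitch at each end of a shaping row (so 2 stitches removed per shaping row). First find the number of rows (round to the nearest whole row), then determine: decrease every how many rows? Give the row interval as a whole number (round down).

Decrease every 12th row.

Rows = 30.0 × 6 = 180.0 → 180 rows.
Stitches to remove: 30 → 15 shaping rows (at 2 st each).
180 / 15 = 12.00 → every 12 rows.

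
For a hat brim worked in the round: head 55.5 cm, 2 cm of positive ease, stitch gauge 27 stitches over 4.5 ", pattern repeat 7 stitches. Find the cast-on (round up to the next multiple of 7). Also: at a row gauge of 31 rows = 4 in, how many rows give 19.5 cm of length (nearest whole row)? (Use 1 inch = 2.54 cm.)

Cast on 140 stitches; work 59 rows.

Finished = 55.5 + 2 = 57.5 cm.
57.5 cm × 1/2.54 = 22.64 inches.
27/4.5 = 6 sts per in; 22.64 × 6 = 135.83 sts.
Next multiple of 7 → 140.
19.5 cm = 7.68 inches; × 7.75 = 59.50 → 59 rows.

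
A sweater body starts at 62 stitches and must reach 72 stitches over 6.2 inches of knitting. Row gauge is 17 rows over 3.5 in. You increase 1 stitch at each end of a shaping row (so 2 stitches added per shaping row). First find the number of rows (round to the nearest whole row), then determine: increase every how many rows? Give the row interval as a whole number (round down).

Rows = 6.2 × 4.857 = 30.1 → 30 rows.
Stitches to add: 10 → 5 shaping rows (at 2 st each).
30 / 5 = 6.00 → every 6 rows.

Increase every 6th row.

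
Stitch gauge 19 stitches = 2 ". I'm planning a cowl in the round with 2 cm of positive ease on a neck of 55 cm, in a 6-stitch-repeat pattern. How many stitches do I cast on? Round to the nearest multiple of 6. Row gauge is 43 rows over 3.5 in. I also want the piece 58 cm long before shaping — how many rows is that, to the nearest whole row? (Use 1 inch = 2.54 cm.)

Finished = 55 + 2 = 57 cm.
57 cm × 1/2.54 = 22.44 inches.
19/2 = 9.5 sts per in; 22.44 × 9.5 = 213.19 sts.
Nearest multiple of 6 → 216.
58 cm = 22.83 inches; × 12.286 = 280.54 → 281 rows.

Cast on 216 stitches; work 281 rows.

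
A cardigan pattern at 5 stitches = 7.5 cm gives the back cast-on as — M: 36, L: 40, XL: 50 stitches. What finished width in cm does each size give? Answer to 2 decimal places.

M 54.00 cm; L 60.00 cm; XL 75.00 cm.

5/7.5 = 0.667 sts per cm.
M: 36 / 0.667 = 54.000 → 54.00 cm.
L: 40 / 0.667 = 60.000 → 60.00 cm.
XL: 50 / 0.667 = 75.000 → 75.00 cm.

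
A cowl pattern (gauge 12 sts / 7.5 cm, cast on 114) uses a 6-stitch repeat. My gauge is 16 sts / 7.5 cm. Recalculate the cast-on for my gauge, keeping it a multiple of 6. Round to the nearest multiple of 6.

114 × 16 / 12 = 152.00.
Nearest multiple of 6: 150.

CO 150 sts.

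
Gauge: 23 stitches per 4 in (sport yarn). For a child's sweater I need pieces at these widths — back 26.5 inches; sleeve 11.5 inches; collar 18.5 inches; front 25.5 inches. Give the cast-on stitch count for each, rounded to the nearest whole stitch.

Rate = 23/4 = 5.75 sts per in.
back: 26.5 × 5.75 = 152.38 → 152.
sleeve: 11.5 × 5.75 = 66.12 → 66.
collar: 18.5 × 5.75 = 106.38 → 106.
front: 25.5 × 5.75 = 146.62 → 147.

back 152; sleeve 66; collar 106; front 147.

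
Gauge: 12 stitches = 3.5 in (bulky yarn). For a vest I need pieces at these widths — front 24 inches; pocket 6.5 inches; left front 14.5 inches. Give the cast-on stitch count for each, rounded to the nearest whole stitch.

Rate = 12/3.5 = 3.429 sts per in.
front: 24 × 3.429 = 82.29 → 82.
pocket: 6.5 × 3.429 = 22.29 → 22.
left front: 14.5 × 3.429 = 49.71 → 50.

front 82; pocket 22; left front 50.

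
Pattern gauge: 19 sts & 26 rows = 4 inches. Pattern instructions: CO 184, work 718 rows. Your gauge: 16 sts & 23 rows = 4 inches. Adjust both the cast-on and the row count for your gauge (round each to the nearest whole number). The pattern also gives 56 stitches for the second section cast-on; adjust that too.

Cast on 155 stitches; work 635 rows; second section cast-on 47 stitches.

Stitches: 184 × 16/19 = 154.95 → 155.
Rows: 718 × 23/26 = 635.15 → 635.
second section cast-on: 56 × 16/19 = 47.16 → 47.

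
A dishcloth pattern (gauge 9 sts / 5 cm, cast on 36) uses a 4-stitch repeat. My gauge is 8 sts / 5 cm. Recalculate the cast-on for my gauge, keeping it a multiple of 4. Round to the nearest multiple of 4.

32 stitches.

36 × 8 / 9 = 32.00.
Nearest multiple of 4: 32.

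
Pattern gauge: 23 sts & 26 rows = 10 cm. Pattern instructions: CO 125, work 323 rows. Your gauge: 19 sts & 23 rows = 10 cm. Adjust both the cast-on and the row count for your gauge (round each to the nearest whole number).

Cast on 103 stitches; work 286 rows.

Stitches: 125 × 19/23 = 103.26 → 103.
Rows: 323 × 23/26 = 285.73 → 286.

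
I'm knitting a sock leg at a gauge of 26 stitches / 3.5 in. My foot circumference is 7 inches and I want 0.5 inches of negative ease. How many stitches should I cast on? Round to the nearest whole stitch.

Finished = 7 − 0.5 = 6.5 in.
26 / 3.5 = 7.429 sts per inch.
6.50 × 7.429 = 48.29 sts.
→ 48 sts.

CO 48 sts.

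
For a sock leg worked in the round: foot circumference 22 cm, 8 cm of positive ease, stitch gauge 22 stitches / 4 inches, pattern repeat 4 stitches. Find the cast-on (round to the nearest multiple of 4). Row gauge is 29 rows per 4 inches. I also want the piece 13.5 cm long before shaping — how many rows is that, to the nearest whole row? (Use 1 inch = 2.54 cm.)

Cast on 64 stitches; work 39 rows.

Finished = 22 + 8 = 30 cm.
30 cm × 1/2.54 = 11.81 inches.
22/4 = 5.5 sts per in; 11.81 × 5.5 = 64.96 sts.
Nearest multiple of 4 → 64.
13.5 cm = 5.31 inches; × 7.25 = 38.53 → 39 rows.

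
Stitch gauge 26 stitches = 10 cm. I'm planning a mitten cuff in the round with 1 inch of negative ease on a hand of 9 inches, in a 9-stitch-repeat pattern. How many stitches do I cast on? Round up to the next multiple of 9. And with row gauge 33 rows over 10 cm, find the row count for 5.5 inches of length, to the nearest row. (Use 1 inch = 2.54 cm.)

Finished = 9 − 1 = 8 inches.
8 inches × 2.54 = 20.32 cm.
26/10 = 2.6 sts per cm; 20.32 × 2.6 = 52.83 sts.
Next multiple of 9 → 54.
5.5 inches = 13.97 cm; × 3.3 = 46.10 → 46 rows.

Cast on 54 stitches; work 46 rows.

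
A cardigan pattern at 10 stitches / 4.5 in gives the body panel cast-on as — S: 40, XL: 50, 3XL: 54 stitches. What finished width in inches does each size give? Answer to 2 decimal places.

10/4.5 = 2.222 sts per in.
S: 40 / 2.222 = 18.000 → 18.00 in.
XL: 50 / 2.222 = 22.500 → 22.50 in.
3XL: 54 / 2.222 = 24.300 → 24.30 in.

S 18.00 inches; XL 22.50 inches; 3XL 24.30 inches.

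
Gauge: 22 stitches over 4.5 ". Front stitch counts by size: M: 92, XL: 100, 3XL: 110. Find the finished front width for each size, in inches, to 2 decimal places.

22/4.5 = 4.889 sts per in.
M: 92 / 4.889 = 18.818 → 18.82 in.
XL: 100 / 4.889 = 20.455 → 20.45 in.
3XL: 110 / 4.889 = 22.500 → 22.50 in.

M 18.82 inches; XL 20.45 inches; 3XL 22.50 inches.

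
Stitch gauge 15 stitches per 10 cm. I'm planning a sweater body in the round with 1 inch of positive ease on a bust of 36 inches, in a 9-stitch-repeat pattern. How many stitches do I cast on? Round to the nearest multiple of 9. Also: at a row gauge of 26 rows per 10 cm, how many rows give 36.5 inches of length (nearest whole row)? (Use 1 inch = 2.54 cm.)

Finished = 36 + 1 = 37 inches.
37 inches × 2.54 = 93.98 cm.
15/10 = 1.5 sts per cm; 93.98 × 1.5 = 140.97 sts.
Nearest multiple of 9 → 144.
36.5 inches = 92.71 cm; × 2.6 = 241.05 → 241 rows.

Cast on 144 stitches; work 241 rows.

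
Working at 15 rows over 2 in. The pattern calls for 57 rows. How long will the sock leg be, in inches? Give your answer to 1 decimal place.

15 rows / 2 inch = 7.5 rows per inch.
57 / 7.5 = 7.60 inches.

7.6 inches.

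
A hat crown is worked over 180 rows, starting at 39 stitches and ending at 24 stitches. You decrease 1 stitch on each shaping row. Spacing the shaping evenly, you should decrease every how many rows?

Decrease every 12th row.

Stitches to remove: |24 − 39| = 15.
Shaping rows needed: 15 / 1 = 15.
180 rows / 15 = every 12 rows.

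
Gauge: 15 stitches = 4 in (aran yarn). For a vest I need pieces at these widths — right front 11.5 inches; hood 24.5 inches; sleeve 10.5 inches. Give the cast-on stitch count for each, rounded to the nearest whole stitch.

Rate = 15/4 = 3.75 sts per in.
right front: 11.5 × 3.75 = 43.12 → 43.
hood: 24.5 × 3.75 = 91.88 → 92.
sleeve: 10.5 × 3.75 = 39.38 → 39.

right front 43; hood 92; sleeve 39.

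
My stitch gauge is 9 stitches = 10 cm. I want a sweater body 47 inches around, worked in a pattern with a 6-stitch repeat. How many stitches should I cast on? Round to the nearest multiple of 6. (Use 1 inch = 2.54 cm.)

CO 108 sts.

47 in = 47 × 2.54 = 119.38 cm.
9 / 10 = 0.9 sts/cm.
119.38 × 0.9 = 107.44 sts.
→ 108.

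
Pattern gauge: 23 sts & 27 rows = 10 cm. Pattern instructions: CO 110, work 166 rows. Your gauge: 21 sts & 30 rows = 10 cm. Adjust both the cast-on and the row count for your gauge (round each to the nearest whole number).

Stitches: 110 × 21/23 = 100.43 → 100.
Rows: 166 × 30/27 = 184.44 → 184.

Cast on 100 stitches; work 184 rows.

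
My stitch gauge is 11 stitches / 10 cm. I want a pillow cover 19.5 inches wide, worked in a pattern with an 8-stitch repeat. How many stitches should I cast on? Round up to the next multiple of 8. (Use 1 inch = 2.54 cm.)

19.5 in = 19.5 × 2.54 = 49.53 cm.
11 / 10 = 1.1 sts/cm.
49.53 × 1.1 = 54.48 sts.
→ 56.

Cast on 56 stitches.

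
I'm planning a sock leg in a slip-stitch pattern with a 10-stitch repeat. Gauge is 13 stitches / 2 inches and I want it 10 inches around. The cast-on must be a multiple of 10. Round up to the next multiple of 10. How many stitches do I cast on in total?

70 stitches.

13 / 2 = 6.5 sts per inch.
10 × 6.5 = 65.00 sts.
Next multiple of 10: 70.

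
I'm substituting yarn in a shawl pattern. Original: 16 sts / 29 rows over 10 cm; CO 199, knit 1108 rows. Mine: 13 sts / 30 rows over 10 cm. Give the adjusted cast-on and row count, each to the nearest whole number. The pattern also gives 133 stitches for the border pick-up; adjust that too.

Stitches: 199 × 13/16 = 161.69 → 162.
Rows: 1108 × 30/29 = 1146.21 → 1146.
border pick-up: 133 × 13/16 = 108.06 → 108.

Cast on 162 stitches; work 1146 rows; border pick-up 108 stitches.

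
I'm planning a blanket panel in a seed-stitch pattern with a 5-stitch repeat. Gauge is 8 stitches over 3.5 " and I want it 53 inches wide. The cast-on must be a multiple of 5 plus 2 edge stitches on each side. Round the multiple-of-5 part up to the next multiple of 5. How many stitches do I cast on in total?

8 / 3.5 = 2.286 sts per inch.
53 × 2.286 = 121.14 sts.
Less 4 edge sts → 117.14 for the repeat.
Next multiple of 5: 120.
Add back 4 edge sts → 124.

Cast on 124 stitches.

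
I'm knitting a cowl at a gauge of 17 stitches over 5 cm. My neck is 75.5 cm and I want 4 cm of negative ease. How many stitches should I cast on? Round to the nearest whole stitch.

Cast on 243 stitches.

Finished = 75.5 − 4 = 71.5 cm.
17 / 5 = 3.4 sts per cm.
71.50 × 3.4 = 243.10 sts.
→ 243 sts.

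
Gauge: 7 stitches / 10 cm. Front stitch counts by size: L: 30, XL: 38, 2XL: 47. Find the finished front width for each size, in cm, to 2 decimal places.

L 42.86 cm; XL 54.29 cm; 2XL 67.14 cm.

7/10 = 0.7 sts per cm.
L: 30 / 0.7 = 42.857 → 42.86 cm.
XL: 38 / 0.7 = 54.286 → 54.29 cm.
2XL: 47 / 0.7 = 67.143 → 67.14 cm.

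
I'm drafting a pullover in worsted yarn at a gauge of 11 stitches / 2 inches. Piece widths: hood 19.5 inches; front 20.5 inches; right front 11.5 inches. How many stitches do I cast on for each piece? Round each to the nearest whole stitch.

Rate = 11/2 = 5.5 sts per in.
hood: 19.5 × 5.5 = 107.25 → 107.
front: 20.5 × 5.5 = 112.75 → 113.
right front: 11.5 × 5.5 = 63.25 → 63.

hood 107; front 113; right front 63.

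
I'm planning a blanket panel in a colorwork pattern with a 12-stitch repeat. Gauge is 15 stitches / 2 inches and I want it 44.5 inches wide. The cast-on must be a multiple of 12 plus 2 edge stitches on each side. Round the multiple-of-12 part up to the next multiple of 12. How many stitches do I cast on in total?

15 / 2 = 7.5 sts per inch.
44.5 × 7.5 = 333.75 sts.
Less 4 edge sts → 329.75 for the repeat.
Next multiple of 12: 336.
Add back 4 edge sts → 340.

CO 340 sts.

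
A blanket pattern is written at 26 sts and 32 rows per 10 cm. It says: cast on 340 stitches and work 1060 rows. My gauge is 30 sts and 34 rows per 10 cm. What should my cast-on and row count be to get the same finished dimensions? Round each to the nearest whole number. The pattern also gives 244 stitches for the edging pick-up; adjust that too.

Stitches: 340 × 30/26 = 392.31 → 392.
Rows: 1060 × 34/32 = 1126.25 → 1126.
edging pick-up: 244 × 30/26 = 281.54 → 282.

Cast on 392 stitches; work 1126 rows; edging pick-up 282 stitches.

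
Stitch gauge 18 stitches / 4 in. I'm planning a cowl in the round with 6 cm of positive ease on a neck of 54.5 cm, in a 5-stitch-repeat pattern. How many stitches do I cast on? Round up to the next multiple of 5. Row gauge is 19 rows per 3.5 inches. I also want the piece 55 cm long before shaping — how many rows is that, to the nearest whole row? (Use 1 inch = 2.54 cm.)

Cast on 110 stitches; work 118 rows.

Finished = 54.5 + 6 = 60.5 cm.
60.5 cm × 1/2.54 = 23.82 inches.
18/4 = 4.5 sts per in; 23.82 × 4.5 = 107.19 sts.
Next multiple of 5 → 110.
55 cm = 21.65 inches; × 5.429 = 117.55 → 118 rows.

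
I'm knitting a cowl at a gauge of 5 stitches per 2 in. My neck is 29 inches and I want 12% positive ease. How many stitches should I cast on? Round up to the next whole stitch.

Finished = 29 × 1.12 = 32.48 in.
5 / 2 = 2.5 sts per inch.
32.48 × 2.5 = 81.20 sts.
→ 82 sts.

CO 82 sts.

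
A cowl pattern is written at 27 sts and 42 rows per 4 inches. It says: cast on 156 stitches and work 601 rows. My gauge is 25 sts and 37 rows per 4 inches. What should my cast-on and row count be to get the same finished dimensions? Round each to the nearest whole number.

Cast on 144 stitches; work 529 rows.

Stitches: 156 × 25/27 = 144.44 → 144.
Rows: 601 × 37/42 = 529.45 → 529.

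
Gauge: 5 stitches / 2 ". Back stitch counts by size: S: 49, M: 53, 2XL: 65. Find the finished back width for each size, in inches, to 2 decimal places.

5/2 = 2.5 sts per in.
S: 49 / 2.5 = 19.600 → 19.60 in.
M: 53 / 2.5 = 21.200 → 21.20 in.
2XL: 65 / 2.5 = 26.000 → 26.00 in.

S 19.60 inches; M 21.20 inches; 2XL 26.00 inches.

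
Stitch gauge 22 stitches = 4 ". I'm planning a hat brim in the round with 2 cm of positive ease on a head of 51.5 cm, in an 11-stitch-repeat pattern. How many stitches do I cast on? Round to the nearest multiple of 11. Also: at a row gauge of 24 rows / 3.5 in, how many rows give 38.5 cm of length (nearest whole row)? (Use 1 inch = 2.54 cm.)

Finished = 51.5 + 2 = 53.5 cm.
53.5 cm × 1/2.54 = 21.06 inches.
22/4 = 5.5 sts per in; 21.06 × 5.5 = 115.85 sts.
Nearest multiple of 11 → 121.
38.5 cm = 15.16 inches; × 6.857 = 103.94 → 104 rows.

Cast on 121 stitches; work 104 rows.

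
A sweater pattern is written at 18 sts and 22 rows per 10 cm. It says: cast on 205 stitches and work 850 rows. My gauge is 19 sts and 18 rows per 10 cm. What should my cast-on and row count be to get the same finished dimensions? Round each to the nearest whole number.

Cast on 216 stitches; work 695 rows.

Stitches: 205 × 19/18 = 216.39 → 216.
Rows: 850 × 18/22 = 695.45 → 695.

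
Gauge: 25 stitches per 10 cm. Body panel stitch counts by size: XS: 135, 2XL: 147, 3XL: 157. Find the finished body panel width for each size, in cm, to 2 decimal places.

25/10 = 2.5 sts per cm.
XS: 135 / 2.5 = 54.000 → 54.00 cm.
2XL: 147 / 2.5 = 58.800 → 58.80 cm.
3XL: 157 / 2.5 = 62.800 → 62.80 cm.

XS 54.00 cm; 2XL 58.80 cm; 3XL 62.80 cm.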